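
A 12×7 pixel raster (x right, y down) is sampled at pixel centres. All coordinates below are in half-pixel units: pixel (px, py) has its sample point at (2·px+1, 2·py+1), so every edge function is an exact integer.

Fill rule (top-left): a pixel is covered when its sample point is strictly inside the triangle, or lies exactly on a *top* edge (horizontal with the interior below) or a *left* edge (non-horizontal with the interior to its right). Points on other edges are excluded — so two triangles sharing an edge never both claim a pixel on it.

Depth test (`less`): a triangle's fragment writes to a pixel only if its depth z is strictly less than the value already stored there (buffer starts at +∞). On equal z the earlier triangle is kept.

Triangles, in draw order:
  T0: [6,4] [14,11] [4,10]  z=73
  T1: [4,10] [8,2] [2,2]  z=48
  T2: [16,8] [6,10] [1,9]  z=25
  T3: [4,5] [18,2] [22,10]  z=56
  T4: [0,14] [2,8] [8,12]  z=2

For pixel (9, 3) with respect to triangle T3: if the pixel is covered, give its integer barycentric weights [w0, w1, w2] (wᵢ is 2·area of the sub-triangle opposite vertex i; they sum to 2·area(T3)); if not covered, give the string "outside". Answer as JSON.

T0:
  2·area = 62
  edge (6, 4)→(14, 11): d=(8,7) right/bottom  bias=-1
  edge (14, 11)→(4, 10): d=(-10,-1) top-left  bias=+0
  edge (4, 10)→(6, 4): d=(2,-6) top-left  bias=+0
    (3,0)@(7, 1): e=[-31,93,0] → ·  [on edge]
    (3,2)@(7, 5): e=[1,53,8] → █
    (4,2)@(9, 5): e=[-13,55,20] → ·
    (2,3)@(5, 7): e=[31,31,0] → █  [on edge]
    (4,3)@(9, 7): e=[3,35,24] → █
    (5,3)@(11, 7): e=[-11,37,36] → ·
    (2,4)@(5, 9): e=[47,11,4] → █
    (5,4)@(11, 9): e=[5,17,40] → █
    (6,4)@(13, 9): e=[-9,19,52] → ·
    (2,5)@(5, 11): e=[63,-9,8] → ·
    (3,5)@(7, 11): e=[49,-7,20] → ·
    (4,5)@(9, 11): e=[35,-5,32] → ·
    (1,6)@(3, 13): e=[93,-31,0] → ·  [on edge]
  covered (8 px):
    · · · · · · · · · · · ·
    · · · · · · · · · · · ·
    · · · █ · · · · · · · ·
    · · █ █ █ · · · · · · ·
    · · █ █ █ █ · · · · · ·
    · · · · · · · · · · · ·
    · · · · · · · · · · · ·
T1:
  2·area = 48  (B↔C swapped to make it positive)
  edge (4, 10)→(2, 2): d=(-2,-8) top-left  bias=+0
  edge (2, 2)→(8, 2): d=(6,0) top-left  bias=+0
  edge (8, 2)→(4, 10): d=(-4,8) right/bottom  bias=-1
    (1,1)@(3, 3): e=[6,6,36] → █
    (2,1)@(5, 3): e=[22,6,20] → █
    (3,1)@(7, 3): e=[38,6,4] → █
    (4,1)@(9, 3): e=[54,6,-12] → ·
    (1,2)@(3, 5): e=[2,18,28] → █
    (3,2)@(7, 5): e=[34,18,-4] → ·
    (1,3)@(3, 7): e=[-2,30,20] → ·
    (2,3)@(5, 7): e=[14,30,4] → █
    (3,3)@(7, 7): e=[30,30,-12] → ·
    (2,4)@(5, 9): e=[10,42,-4] → ·
  covered (6 px):
    · · · · · · · · · · · ·
    · █ █ █ · · · · · · · ·
    · █ █ · · · · · · · · ·
    · · █ · · · · · · · · ·
    · · · · · · · · · · · ·
    · · · · · · · · · · · ·
    · · · · · · · · · · · ·
T2:
  2·area = 20
  edge (16, 8)→(6, 10): d=(-10,2) right/bottom  bias=-1
  edge (6, 10)→(1, 9): d=(-5,-1) top-left  bias=+0
  edge (1, 9)→(16, 8): d=(15,-1) top-left  bias=+0
    (10,3)@(21, 7): e=[0,30,-10] → ·  [on edge]
    (0,4)@(1, 9): e=[20,0,0] → █  [on edge]
    (1,4)@(3, 9): e=[16,2,2] → █
    (2,4)@(5, 9): e=[12,4,4] → █
    (3,4)@(7, 9): e=[8,6,6] → █
    (4,4)@(9, 9): e=[4,8,8] → █
    (5,4)@(11, 9): e=[0,10,10] → ·  [on edge]
    (0,5)@(1, 11): e=[0,-10,30] → ·  [on edge]
    (1,5)@(3, 11): e=[-4,-8,32] → ·
    (2,5)@(5, 11): e=[-8,-6,34] → ·
    (3,5)@(7, 11): e=[-12,-4,36] → ·
    (4,5)@(9, 11): e=[-16,-2,38] → ·
    (5,5)@(11, 11): e=[-20,0,40] → ·  [on edge]
    (10,6)@(21, 13): e=[-60,0,80] → ·  [on edge]
  covered (5 px):
    · · · · · · · · · · · ·
    · · · · · · · · · · · ·
    · · · · · · · · · · · ·
    · · · · · · · · · · · ·
    █ █ █ █ █ · · · · · · ·
    · · · · · · · · · · · ·
    · · · · · · · · · · · ·
T3:
  2·area = 124
  edge (4, 5)→(18, 2): d=(14,-3) top-left  bias=+0
  edge (18, 2)→(22, 10): d=(4,8) right/bottom  bias=-1
  edge (22, 10)→(4, 5): d=(-18,-5) top-left  bias=+0
    (7,1)@(15, 3): e=[5,28,91] → █
    (8,1)@(17, 3): e=[11,12,101] → █
    (9,1)@(19, 3): e=[17,-4,111] → ·
    (2,2)@(5, 5): e=[3,116,5] → █
    (3,2)@(7, 5): e=[9,100,15] → █
    (4,2)@(9, 5): e=[15,84,25] → █
    (5,2)@(11, 5): e=[21,68,35] → █
    (6,2)@(13, 5): e=[27,52,45] → █
    (9,2)@(19, 5): e=[45,4,75] → █
    (10,2)@(21, 5): e=[51,-12,85] → ·
    (2,3)@(5, 7): e=[31,124,-31] → ·
    (3,3)@(7, 7): e=[37,108,-21] → ·
  covered (16 px):
    · · · · · · · · · · · ·
    · · · · · · · █ █ · · ·
    · · █ █ █ █ █ █ █ █ · ·
    · · · · · · █ █ █ █ · ·
    · · · · · · · · · █ █ ·
    · · · · · · · · · · · ·
    · · · · · · · · · · · ·
T4:
  2·area = 44
  edge (0, 14)→(2, 8): d=(2,-6) top-left  bias=+0
  edge (2, 8)→(8, 12): d=(6,4) right/bottom  bias=-1
  edge (8, 12)→(0, 14): d=(-8,2) right/bottom  bias=-1
    (1,2)@(3, 5): e=[0,-22,66] → ·  [on edge]
    (1,4)@(3, 9): e=[8,2,34] → █
    (2,4)@(5, 9): e=[20,-6,30] → ·
    (0,5)@(1, 11): e=[0,22,22] → █  [on edge]
    (2,5)@(5, 11): e=[24,6,14] → █
    (3,5)@(7, 11): e=[36,-2,10] → ·
    (0,6)@(1, 13): e=[4,34,6] → █
    (2,6)@(5, 13): e=[28,18,-2] → ·
  covered (6 px):
    · · · · · · · · · · · ·
    · · · · · · · · · · · ·
    · · · · · · · · · · · ·
    · · · · · · · · · · · ·
    · █ · · · · · · · · · ·
    █ █ █ · · · · · · · · ·
    █ █ · · · · · · · · · ·

Result: [12,39,73]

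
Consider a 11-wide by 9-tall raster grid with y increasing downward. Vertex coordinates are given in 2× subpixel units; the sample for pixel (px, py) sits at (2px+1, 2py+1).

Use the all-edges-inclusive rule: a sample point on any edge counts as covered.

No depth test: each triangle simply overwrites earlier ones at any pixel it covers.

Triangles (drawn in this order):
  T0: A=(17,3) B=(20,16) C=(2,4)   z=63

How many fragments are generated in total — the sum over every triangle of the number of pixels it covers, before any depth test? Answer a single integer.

T0:
  2·area = 198
  edge (17, 3)→(20, 16): d=(3,13) inclusive
  edge (20, 16)→(2, 4): d=(-18,-12) inclusive
  edge (2, 4)→(17, 3): d=(15,-1) inclusive
    (8,1)@(17, 3): e=[0,198,0] → #  [on edge]
    (9,1)@(19, 3): e=[-26,222,2] → ·
    (2,2)@(5, 5): e=[162,18,18] → #
    (3,2)@(7, 5): e=[136,42,20] → #
    (4,2)@(9, 5): e=[110,66,22] → #
    (5,2)@(11, 5): e=[84,90,24] → #
    (6,2)@(13, 5): e=[58,114,26] → #
    (7,2)@(15, 5): e=[32,138,28] → #
    (9,2)@(19, 5): e=[-20,186,32] → ·
    (2,3)@(5, 7): e=[168,-18,48] → ·
    (3,3)@(7, 7): e=[142,6,50] → #
    (9,3)@(19, 7): e=[-14,150,62] → ·
  covered (24 px):
    · · · · · · · · · · ·
    · · · · · · · · # · ·
    · · # # # # # # # · ·
    · · · # # # # # # · ·
    · · · · · # # # # · ·
    · · · · · · # # # · ·
    · · · · · · · · # # ·
    · · · · · · · · · # ·
    · · · · · · · · · · ·

Final: 24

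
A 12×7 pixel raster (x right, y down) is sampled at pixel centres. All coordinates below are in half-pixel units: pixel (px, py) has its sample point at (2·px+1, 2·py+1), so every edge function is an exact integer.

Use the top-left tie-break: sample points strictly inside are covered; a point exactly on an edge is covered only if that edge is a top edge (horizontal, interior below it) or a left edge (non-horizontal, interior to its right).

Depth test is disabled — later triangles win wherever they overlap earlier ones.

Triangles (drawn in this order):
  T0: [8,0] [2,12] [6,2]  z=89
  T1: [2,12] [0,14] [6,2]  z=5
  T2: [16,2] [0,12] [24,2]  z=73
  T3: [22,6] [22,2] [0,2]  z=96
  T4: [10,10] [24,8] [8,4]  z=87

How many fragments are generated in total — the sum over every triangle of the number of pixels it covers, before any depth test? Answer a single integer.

T0:
  2·area = 12
  edge (8, 0)→(2, 12): d=(-6,12) right/bottom  bias=-1
  edge (2, 12)→(6, 2): d=(4,-10) top-left  bias=+0
  edge (6, 2)→(8, 0): d=(2,-2) top-left  bias=+0
    (3,0)@(7, 1): e=[6,6,0] → █  [on edge]
    (4,0)@(9, 1): e=[-18,26,4] → ·
    (2,1)@(5, 3): e=[18,-6,0] → ·  [on edge]
    (3,1)@(7, 3): e=[-6,14,4] → ·
    (1,2)@(3, 5): e=[30,-18,0] → ·  [on edge]
    (2,2)@(5, 5): e=[6,2,4] → █
    (3,2)@(7, 5): e=[-18,22,8] → ·
    (0,3)@(1, 7): e=[42,-30,0] → ·  [on edge]
    (2,3)@(5, 7): e=[-6,10,8] → ·
  covered (2 px):
    · · · █ · · · · · · · ·
    · · · · · · · · · · · ·
    · · █ · · · · · · · · ·
    · · · · · · · · · · · ·
    · · · · · · · · · · · ·
    · · · · · · · · · · · ·
    · · · · · · · · · · · ·
T1:
  2·area = 12
  edge (2, 12)→(0, 14): d=(-2,2) right/bottom  bias=-1
  edge (0, 14)→(6, 2): d=(6,-12) top-left  bias=+0
  edge (6, 2)→(2, 12): d=(-4,10) right/bottom  bias=-1
    (6,0)@(13, 1): e=[0,78,-66] → ·  [on edge]
    (5,1)@(11, 3): e=[0,66,-54] → ·  [on edge]
    (4,2)@(9, 5): e=[0,54,-42] → ·  [on edge]
    (3,3)@(7, 7): e=[0,42,-30] → ·  [on edge]
    (1,4)@(3, 9): e=[4,6,2] → █
    (2,4)@(5, 9): e=[0,30,-18] → ·  [on edge]
    (1,5)@(3, 11): e=[0,18,-6] → ·  [on edge]
    (0,6)@(1, 13): e=[0,6,6] → ·  [on edge]
  covered (1 px):
    · · · · · · · · · · · ·
    · · · · · · · · · · · ·
    · · · · · · · · · · · ·
    · · · · · · · · · · · ·
    · █ · · · · · · · · · ·
    · · · · · · · · · · · ·
    · · · · · · · · · · · ·
T2:
  2·area = 80  (B↔C swapped to make it positive)
  edge (16, 2)→(24, 2): d=(8,0) top-left  bias=+0
  edge (24, 2)→(0, 12): d=(-24,10) right/bottom  bias=-1
  edge (0, 12)→(16, 2): d=(16,-10) top-left  bias=+0
    (7,1)@(15, 3): e=[8,66,6] → █
    (8,1)@(17, 3): e=[8,46,26] → █
    (9,1)@(19, 3): e=[8,26,46] → █
    (10,1)@(21, 3): e=[8,6,66] → █
    (11,1)@(23, 3): e=[8,-14,86] → ·
    (6,2)@(13, 5): e=[24,38,18] → █
    (8,2)@(17, 5): e=[24,-2,58] → ·
    (9,2)@(19, 5): e=[24,-22,78] → ·
    (10,2)@(21, 5): e=[24,-42,98] → ·
    (4,3)@(9, 7): e=[40,30,10] → █
    (5,3)@(11, 7): e=[40,10,30] → █
    (6,3)@(13, 7): e=[40,-10,50] → ·
  covered (10 px):
    · · · · · · · · · · · ·
    · · · · · · · █ █ █ █ ·
    · · · · · · █ █ · · · ·
    · · · · █ █ · · · · · ·
    · · █ █ · · · · · · · ·
    · · · · · · · · · · · ·
    · · · · · · · · · · · ·
T3:
  2·area = 88  (B↔C swapped to make it positive)
  edge (22, 6)→(0, 2): d=(-22,-4) top-left  bias=+0
  edge (0, 2)→(22, 2): d=(22,0) top-left  bias=+0
  edge (22, 2)→(22, 6): d=(0,4) right/bottom  bias=-1
    (3,1)@(7, 3): e=[6,22,60] → █
    (4,1)@(9, 3): e=[14,22,52] → █
    (5,1)@(11, 3): e=[22,22,44] → █
    (6,1)@(13, 3): e=[30,22,36] → █
    (7,1)@(15, 3): e=[38,22,28] → █
    (8,1)@(17, 3): e=[46,22,20] → █
    (9,1)@(19, 3): e=[54,22,12] → █
    (10,1)@(21, 3): e=[62,22,4] → █
    (11,1)@(23, 3): e=[70,22,-4] → ·
    (3,2)@(7, 5): e=[-38,66,60] → ·
    (4,2)@(9, 5): e=[-30,66,52] → ·
    (5,2)@(11, 5): e=[-22,66,44] → ·
  covered (11 px):
    · · · · · · · · · · · ·
    · · · █ █ █ █ █ █ █ █ ·
    · · · · · · · · █ █ █ ·
    · · · · · · · · · · · ·
    · · · · · · · · · · · ·
    · · · · · · · · · · · ·
    · · · · · · · · · · · ·
T4:
  2·area = 88  (B↔C swapped to make it positive)
  edge (10, 10)→(8, 4): d=(-2,-6) top-left  bias=+0
  edge (8, 4)→(24, 8): d=(16,4) right/bottom  bias=-1
  edge (24, 8)→(10, 10): d=(-14,2) right/bottom  bias=-1
    (3,0)@(7, 1): e=[0,-44,132] → ·  [on edge]
    (4,2)@(9, 5): e=[4,12,72] → █
    (5,2)@(11, 5): e=[16,4,68] → █
    (6,2)@(13, 5): e=[28,-4,64] → ·
    (4,3)@(9, 7): e=[0,44,44] → █  [on edge]
    (6,3)@(13, 7): e=[24,28,36] → █
    (7,3)@(15, 7): e=[36,20,32] → █
    (8,3)@(17, 7): e=[48,12,28] → █
    (9,3)@(19, 7): e=[60,4,24] → █
    (10,3)@(21, 7): e=[72,-4,20] → ·
    (4,4)@(9, 9): e=[-4,76,16] → ·
    (5,4)@(11, 9): e=[8,68,12] → █
    (8,4)@(17, 9): e=[44,44,0] → ·  [on edge]
    (1,5)@(3, 11): e=[-44,132,0] → ·  [on edge]
    (5,6)@(11, 13): e=[0,132,-44] → ·  [on edge]
  covered (11 px):
    · · · · · · · · · · · ·
    · · · · · · · · · · · ·
    · · · · █ █ · · · · · ·
    · · · · █ █ █ █ █ █ · ·
    · · · · · █ █ █ · · · ·
    · · · · · · · · · · · ·
    · · · · · · · · · · · ·

Answer: 35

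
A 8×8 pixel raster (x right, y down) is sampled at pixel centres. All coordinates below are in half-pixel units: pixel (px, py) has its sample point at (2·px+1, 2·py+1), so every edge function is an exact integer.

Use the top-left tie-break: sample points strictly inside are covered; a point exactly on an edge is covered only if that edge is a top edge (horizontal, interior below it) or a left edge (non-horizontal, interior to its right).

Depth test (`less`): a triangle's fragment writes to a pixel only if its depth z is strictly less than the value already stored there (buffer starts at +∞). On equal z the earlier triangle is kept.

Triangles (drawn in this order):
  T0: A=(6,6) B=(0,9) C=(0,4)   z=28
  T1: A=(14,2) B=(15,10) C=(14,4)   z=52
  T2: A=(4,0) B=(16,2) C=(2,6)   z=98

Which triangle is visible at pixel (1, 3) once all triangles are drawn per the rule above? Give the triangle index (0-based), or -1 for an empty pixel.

T0:
  2·area = 30
  edge (6, 6)→(0, 9): d=(-6,3) right/bottom  bias=-1
  edge (0, 9)→(0, 4): d=(0,-5) top-left  bias=+0
  edge (0, 4)→(6, 6): d=(6,2) right/bottom  bias=-1
    (0,2)@(1, 5): e=[21,5,4] → #
    (1,2)@(3, 5): e=[15,15,0] → ·  [on edge]
    (0,3)@(1, 7): e=[9,5,16] → #
    (1,3)@(3, 7): e=[3,15,12] → #
    (2,3)@(5, 7): e=[-3,25,8] → ·
    (4,3)@(9, 7): e=[-15,45,0] → ·  [on edge]
    (0,4)@(1, 9): e=[-3,5,28] → ·
    (1,4)@(3, 9): e=[-9,15,24] → ·
    (7,4)@(15, 9): e=[-45,75,0] → ·  [on edge]
  covered (3 px):
    · · · · · · · ·
    · · · · · · · ·
    # · · · · · · ·
    # # · · · · · ·
    · · · · · · · ·
    · · · · · · · ·
    · · · · · · · ·
    · · · · · · · ·
T1:
  2·area = 2
  edge (14, 2)→(15, 10): d=(1,8) right/bottom  bias=-1
  edge (15, 10)→(14, 4): d=(-1,-6) top-left  bias=+0
  edge (14, 4)→(14, 2): d=(0,-2) top-left  bias=+0
  covered (0 px):
    · · · · · · · ·
    · · · · · · · ·
    · · · · · · · ·
    · · · · · · · ·
    · · · · · · · ·
    · · · · · · · ·
    · · · · · · · ·
    · · · · · · · ·
T2:
  2·area = 76
  edge (4, 0)→(16, 2): d=(12,2) right/bottom  bias=-1
  edge (16, 2)→(2, 6): d=(-14,4) right/bottom  bias=-1
  edge (2, 6)→(4, 0): d=(2,-6) top-left  bias=+0
    (2,0)@(5, 1): e=[10,58,8] → #
    (3,0)@(7, 1): e=[6,50,20] → #
    (4,0)@(9, 1): e=[2,42,32] → #
    (5,0)@(11, 1): e=[-2,34,44] → ·
    (1,1)@(3, 3): e=[38,38,0] → #  [on edge]
    (5,1)@(11, 3): e=[22,6,48] → #
    (6,1)@(13, 3): e=[18,-2,60] → ·
    (1,2)@(3, 5): e=[62,10,4] → #
    (3,2)@(7, 5): e=[54,-6,28] → ·
    (4,2)@(9, 5): e=[50,-14,40] → ·
    (5,2)@(11, 5): e=[46,-22,52] → ·
    (1,3)@(3, 7): e=[86,-18,8] → ·
    (0,4)@(1, 9): e=[114,-38,0] → ·  [on edge]
  covered (10 px):
    · · # # # · · ·
    · # # # # # · ·
    · # # · · · · ·
    · · · · · · · ·
    · · · · · · · ·
    · · · · · · · ·
    · · · · · · · ·
    · · · · · · · ·

Z-buffer (winner per pixel, '.' = empty):
  . . 2 2 2 . . .
  . 2 2 2 2 2 . .
  0 2 2 . . . . .
  0 0 . . . . . .
  . . . . . . . .
  . . . . . . . .
  . . . . . . . .
  . . . . . . . .

Result: 0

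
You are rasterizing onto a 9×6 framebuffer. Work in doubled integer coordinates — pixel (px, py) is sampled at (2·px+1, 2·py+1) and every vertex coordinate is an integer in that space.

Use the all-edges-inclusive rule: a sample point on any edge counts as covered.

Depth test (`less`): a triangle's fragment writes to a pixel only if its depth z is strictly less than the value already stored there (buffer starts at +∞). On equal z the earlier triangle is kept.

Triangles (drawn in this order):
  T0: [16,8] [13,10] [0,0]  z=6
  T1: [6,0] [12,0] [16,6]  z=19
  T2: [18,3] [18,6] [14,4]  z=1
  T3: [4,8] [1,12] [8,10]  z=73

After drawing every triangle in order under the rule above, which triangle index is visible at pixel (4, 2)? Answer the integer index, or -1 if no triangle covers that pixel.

T0:
  2·area = 56
  edge (16, 8)→(13, 10): d=(-3,2) inclusive
  edge (13, 10)→(0, 0): d=(-13,-10) inclusive
  edge (0, 0)→(16, 8): d=(16,8) inclusive
    (2,1)@(5, 3): e=[37,11,8] → X
    (3,1)@(7, 3): e=[33,31,-8] → .
    (2,2)@(5, 5): e=[31,-15,40] → .
    (3,2)@(7, 5): e=[27,5,24] → X
    (4,2)@(9, 5): e=[23,25,8] → X
    (5,2)@(11, 5): e=[19,45,-8] → .
    (3,3)@(7, 7): e=[21,-21,56] → .
    (4,3)@(9, 7): e=[17,-1,40] → .
    (5,3)@(11, 7): e=[13,19,24] → X
    (6,3)@(13, 7): e=[9,39,8] → X
    (7,3)@(15, 7): e=[5,59,-8] → .
    (5,4)@(11, 9): e=[7,-7,56] → .
  covered (6 px):
    . . . . . . . . .
    . . X . . . . . .
    . . . X X . . . .
    . . . . . X X . .
    . . . . . . X . .
    . . . . . . . . .
T1:
  2·area = 36
  edge (6, 0)→(12, 0): d=(6,0) inclusive
  edge (12, 0)→(16, 6): d=(4,6) inclusive
  edge (16, 6)→(6, 0): d=(-10,-6) inclusive
    (4,0)@(9, 1): e=[6,22,8] → X
    (5,0)@(11, 1): e=[6,10,20] → X
    (6,0)@(13, 1): e=[6,-2,32] → .
    (4,1)@(9, 3): e=[18,30,-12] → .
    (5,1)@(11, 3): e=[18,18,0] → X  [on edge]
    (6,1)@(13, 3): e=[18,6,12] → X
    (7,1)@(15, 3): e=[18,-6,24] → .
    (5,2)@(11, 5): e=[30,26,-20] → .
    (6,2)@(13, 5): e=[30,14,-8] → .
    (7,2)@(15, 5): e=[30,2,4] → X
    (8,2)@(17, 5): e=[30,-10,16] → .
    (7,3)@(15, 7): e=[42,10,-16] → .
  covered (5 px):
    . . . . X X . . .
    . . . . . X X . .
    . . . . . . . X .
    . . . . . . . . .
    . . . . . . . . .
    . . . . . . . . .
T2:
  2·area = 12
  edge (18, 3)→(18, 6): d=(0,3) inclusive
  edge (18, 6)→(14, 4): d=(-4,-2) inclusive
  edge (14, 4)→(18, 3): d=(4,-1) inclusive
    (8,2)@(17, 5): e=[3,2,7] → X
    (8,3)@(17, 7): e=[3,-6,15] → .
  covered (1 px):
    . . . . . . . . .
    . . . . . . . . .
    . . . . . . . . X
    . . . . . . . . .
    . . . . . . . . .
    . . . . . . . . .
T3:
  2·area = 22  (B↔C swapped to make it positive)
  edge (4, 8)→(8, 10): d=(4,2) inclusive
  edge (8, 10)→(1, 12): d=(-7,2) inclusive
  edge (1, 12)→(4, 8): d=(3,-4) inclusive
    (2,4)@(5, 9): e=[2,13,7] → X
    (3,4)@(7, 9): e=[-2,9,15] → .
    (1,5)@(3, 11): e=[14,3,5] → X
    (2,5)@(5, 11): e=[10,-1,13] → .
  covered (2 px):
    . . . . . . . . .
    . . . . . . . . .
    . . . . . . . . .
    . . . . . . . . .
    . . X . . . . . .
    . X . . . . . . .

Z-buffer (winner per pixel, '.' = empty):
  . . . . 1 1 . . .
  . . 0 . . 1 1 . .
  . . . 0 0 . . 1 2
  . . . . . 0 0 . .
  . . 3 . . . 0 . .
  . 3 . . . . . . .

Final: 0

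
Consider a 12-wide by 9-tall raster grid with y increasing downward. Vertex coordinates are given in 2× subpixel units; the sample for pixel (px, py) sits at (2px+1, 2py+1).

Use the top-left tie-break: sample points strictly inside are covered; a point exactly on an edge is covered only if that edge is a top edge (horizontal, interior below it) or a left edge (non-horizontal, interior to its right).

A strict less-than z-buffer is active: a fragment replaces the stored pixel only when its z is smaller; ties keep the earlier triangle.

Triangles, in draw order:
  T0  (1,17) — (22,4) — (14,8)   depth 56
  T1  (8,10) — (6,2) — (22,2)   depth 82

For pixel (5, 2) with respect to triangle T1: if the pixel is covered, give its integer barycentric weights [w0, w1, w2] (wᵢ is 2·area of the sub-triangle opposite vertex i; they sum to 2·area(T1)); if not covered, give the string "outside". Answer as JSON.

T0:
  2·area = 20  (B↔C swapped to make it positive)
  edge (1, 17)→(14, 8): d=(13,-9) top-left  bias=+0
  edge (14, 8)→(22, 4): d=(8,-4) top-left  bias=+0
  edge (22, 4)→(1, 17): d=(-21,13) right/bottom  bias=-1
    (8,3)@(17, 7): e=[14,4,2] → █
    (9,3)@(19, 7): e=[32,12,-24] → ·
    (6,4)@(13, 9): e=[4,4,12] → █
    (7,4)@(15, 9): e=[22,12,-14] → ·
    (8,4)@(17, 9): e=[40,20,-40] → ·
    (6,5)@(13, 11): e=[30,20,-30] → ·
    (3,6)@(7, 13): e=[2,12,6] → █
    (4,6)@(9, 13): e=[20,20,-20] → ·
    (3,7)@(7, 15): e=[28,28,-36] → ·
    (0,8)@(1, 17): e=[0,20,0] → ·  [on edge]
  covered (3 px):
    · · · · · · · · · · · ·
    · · · · · · · · · · · ·
    · · · · · · · · · · · ·
    · · · · · · · · █ · · ·
    · · · · · · █ · · · · ·
    · · · · · · · · · · · ·
    · · · █ · · · · · · · ·
    · · · · · · · · · · · ·
    · · · · · · · · · · · ·
T1:
  2·area = 128
  edge (8, 10)→(6, 2): d=(-2,-8) top-left  bias=+0
  edge (6, 2)→(22, 2): d=(16,0) top-left  bias=+0
  edge (22, 2)→(8, 10): d=(-14,8) right/bottom  bias=-1
    (3,1)@(7, 3): e=[6,16,106] → █
    (4,1)@(9, 3): e=[22,16,90] → █
    (5,1)@(11, 3): e=[38,16,74] → █
    (6,1)@(13, 3): e=[54,16,58] → █
    (7,1)@(15, 3): e=[70,16,42] → █
    (8,1)@(17, 3): e=[86,16,26] → █
    (9,1)@(19, 3): e=[102,16,10] → █
    (10,1)@(21, 3): e=[118,16,-6] → ·
    (3,2)@(7, 5): e=[2,48,78] → █
    (8,2)@(17, 5): e=[82,48,-2] → ·
    (9,2)@(19, 5): e=[98,48,-18] → ·
    (3,3)@(7, 7): e=[-2,80,50] → ·
  covered (16 px):
    · · · · · · · · · · · ·
    · · · █ █ █ █ █ █ █ · ·
    · · · █ █ █ █ █ · · · ·
    · · · · █ █ █ · · · · ·
    · · · · █ · · · · · · ·
    · · · · · · · · · · · ·
    · · · · · · · · · · · ·
    · · · · · · · · · · · ·
    · · · · · · · · · · · ·

Final: [48,46,34]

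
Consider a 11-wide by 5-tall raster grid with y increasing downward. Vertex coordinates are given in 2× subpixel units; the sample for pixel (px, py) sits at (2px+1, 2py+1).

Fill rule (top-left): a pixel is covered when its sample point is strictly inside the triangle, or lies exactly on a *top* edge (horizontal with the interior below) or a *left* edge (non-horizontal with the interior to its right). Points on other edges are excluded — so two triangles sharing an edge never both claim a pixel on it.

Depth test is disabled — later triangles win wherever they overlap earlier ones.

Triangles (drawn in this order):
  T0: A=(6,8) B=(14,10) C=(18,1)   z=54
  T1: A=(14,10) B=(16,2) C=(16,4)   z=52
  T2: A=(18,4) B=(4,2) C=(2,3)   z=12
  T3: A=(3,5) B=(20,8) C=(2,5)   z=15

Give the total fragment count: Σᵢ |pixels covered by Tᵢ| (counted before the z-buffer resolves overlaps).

T0:
  2·area = 80  (B↔C swapped to make it positive)
  edge (6, 8)→(18, 1): d=(12,-7) top-left  bias=+0
  edge (18, 1)→(14, 10): d=(-4,9) right/bottom  bias=-1
  edge (14, 10)→(6, 8): d=(-8,-2) top-left  bias=+0
    (7,1)@(15, 3): e=[3,19,58] → █
    (8,1)@(17, 3): e=[17,1,62] → █
    (9,1)@(19, 3): e=[31,-17,66] → ·
    (6,2)@(13, 5): e=[13,29,38] → █
    (8,2)@(17, 5): e=[41,-7,46] → ·
    (4,3)@(9, 7): e=[9,57,14] → █
    (5,3)@(11, 7): e=[23,39,18] → █
    (8,3)@(17, 7): e=[65,-15,30] → ·
    (4,4)@(9, 9): e=[33,49,-2] → ·
    (5,4)@(11, 9): e=[47,31,2] → █
    (7,4)@(15, 9): e=[75,-5,10] → ·
  covered (10 px):
    · · · · · · · · · · ·
    · · · · · · · █ █ · ·
    · · · · · · █ █ · · ·
    · · · · █ █ █ █ · · ·
    · · · · · █ █ · · · ·
T1:
  2·area = 4
  edge (14, 10)→(16, 2): d=(2,-8) top-left  bias=+0
  edge (16, 2)→(16, 4): d=(0,2) right/bottom  bias=-1
  edge (16, 4)→(14, 10): d=(-2,6) right/bottom  bias=-1
    (8,0)@(17, 1): e=[6,-2,0] → ·  [on edge]
    (7,3)@(15, 7): e=[2,2,0] → ·  [on edge]
  covered (0 px):
    · · · · · · · · · · ·
    · · · · · · · · · · ·
    · · · · · · · · · · ·
    · · · · · · · · · · ·
    · · · · · · · · · · ·
T2:
  2·area = 18  (B↔C swapped to make it positive)
  edge (18, 4)→(2, 3): d=(-16,-1) top-left  bias=+0
  edge (2, 3)→(4, 2): d=(2,-1) top-left  bias=+0
  edge (4, 2)→(18, 4): d=(14,2) right/bottom  bias=-1
    (1,1)@(3, 3): e=[1,1,16] → █
    (2,1)@(5, 3): e=[3,3,12] → █
    (3,1)@(7, 3): e=[5,5,8] → █
    (4,1)@(9, 3): e=[7,7,4] → █
    (5,1)@(11, 3): e=[9,9,0] → ·  [on edge]
    (1,2)@(3, 5): e=[-31,5,44] → ·
    (2,2)@(5, 5): e=[-29,7,40] → ·
    (3,2)@(7, 5): e=[-27,9,36] → ·
    (4,2)@(9, 5): e=[-25,11,32] → ·
  covered (4 px):
    · · · · · · · · · · ·
    · █ █ █ █ · · · · · ·
    · · · · · · · · · · ·
    · · · · · · · · · · ·
    · · · · · · · · · · ·
T3:
  2·area = 3
  edge (3, 5)→(20, 8): d=(17,3) right/bottom  bias=-1
  edge (20, 8)→(2, 5): d=(-18,-3) top-left  bias=+0
  edge (2, 5)→(3, 5): d=(1,0) top-left  bias=+0
    (0,2)@(1, 5): e=[6,-3,0] → ·  [on edge]
    (1,2)@(3, 5): e=[0,3,0] → ·  [on edge]
    (2,2)@(5, 5): e=[-6,9,0] → ·  [on edge]
    (3,2)@(7, 5): e=[-12,15,0] → ·  [on edge]
    (4,2)@(9, 5): e=[-18,21,0] → ·  [on edge]
    (5,2)@(11, 5): e=[-24,27,0] → ·  [on edge]
    (6,2)@(13, 5): e=[-30,33,0] → ·  [on edge]
    (7,2)@(15, 5): e=[-36,39,0] → ·  [on edge]
    (8,2)@(17, 5): e=[-42,45,0] → ·  [on edge]
    (9,2)@(19, 5): e=[-48,51,0] → ·  [on edge]
    (10,2)@(21, 5): e=[-54,57,0] → ·  [on edge]
  covered (0 px):
    · · · · · · · · · · ·
    · · · · · · · · · · ·
    · · · · · · · · · · ·
    · · · · · · · · · · ·
    · · · · · · · · · · ·

Final: 14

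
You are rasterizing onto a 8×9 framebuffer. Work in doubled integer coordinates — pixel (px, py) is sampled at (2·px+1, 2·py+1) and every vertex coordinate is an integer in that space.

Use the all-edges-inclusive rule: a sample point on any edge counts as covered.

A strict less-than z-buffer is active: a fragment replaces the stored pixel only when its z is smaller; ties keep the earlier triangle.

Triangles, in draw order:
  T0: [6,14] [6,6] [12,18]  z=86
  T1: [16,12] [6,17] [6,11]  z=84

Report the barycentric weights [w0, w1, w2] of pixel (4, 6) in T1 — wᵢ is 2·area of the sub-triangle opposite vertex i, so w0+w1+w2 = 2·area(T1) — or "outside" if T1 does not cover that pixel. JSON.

T0:
  2·area = 48
  edge (6, 14)→(6, 6): d=(0,-8) inclusive
  edge (6, 6)→(12, 18): d=(6,12) inclusive
  edge (12, 18)→(6, 14): d=(-6,-4) inclusive
    (3,4)@(7, 9): e=[8,6,34] → X
    (4,4)@(9, 9): e=[24,-18,42] → .
    (3,5)@(7, 11): e=[8,18,22] → X
    (4,5)@(9, 11): e=[24,-6,30] → .
    (3,6)@(7, 13): e=[8,30,10] → X
    (4,6)@(9, 13): e=[24,6,18] → X
    (5,6)@(11, 13): e=[40,-18,26] → .
    (3,7)@(7, 15): e=[8,42,-2] → .
    (4,7)@(9, 15): e=[24,18,6] → X
    (5,7)@(11, 15): e=[40,-6,14] → .
    (4,8)@(9, 17): e=[24,30,-6] → .
    (5,8)@(11, 17): e=[40,6,2] → X
  covered (6 px):
    . . . . . . . .
    . . . . . . . .
    . . . . . . . .
    . . . . . . . .
    . . . X . . . .
    . . . X . . . .
    . . . X X . . .
    . . . . X . . .
    . . . . . X . .
T1:
  2·area = 60
  edge (16, 12)→(6, 17): d=(-10,5) inclusive
  edge (6, 17)→(6, 11): d=(0,-6) inclusive
  edge (6, 11)→(16, 12): d=(10,1) inclusive
    (3,6)@(7, 13): e=[35,6,19] → X
    (4,6)@(9, 13): e=[25,18,17] → X
    (5,6)@(11, 13): e=[15,30,15] → X
    (6,6)@(13, 13): e=[5,42,13] → X
    (7,6)@(15, 13): e=[-5,54,11] → .
    (3,7)@(7, 15): e=[15,6,39] → X
    (5,7)@(11, 15): e=[-5,30,35] → .
    (6,7)@(13, 15): e=[-15,42,33] → .
    (3,8)@(7, 17): e=[-5,6,59] → .
    (4,8)@(9, 17): e=[-15,18,57] → .
  covered (6 px):
    . . . . . . . .
    . . . . . . . .
    . . . . . . . .
    . . . . . . . .
    . . . . . . . .
    . . . . . . . .
    . . . X X X X .
    . . . X X . . .
    . . . . . . . .

Result: [18,17,25]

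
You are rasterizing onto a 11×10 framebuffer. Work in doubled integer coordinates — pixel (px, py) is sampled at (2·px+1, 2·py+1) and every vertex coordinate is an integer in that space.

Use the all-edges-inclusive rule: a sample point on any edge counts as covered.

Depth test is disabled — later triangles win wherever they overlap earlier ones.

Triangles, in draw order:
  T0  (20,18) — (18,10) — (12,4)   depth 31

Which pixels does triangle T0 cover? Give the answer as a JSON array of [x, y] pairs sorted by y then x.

T0:
  2·area = 36  (B↔C swapped to make it positive)
  edge (20, 18)→(12, 4): d=(-8,-14) inclusive
  edge (12, 4)→(18, 10): d=(6,6) inclusive
  edge (18, 10)→(20, 18): d=(2,8) inclusive
    (4,0)@(9, 1): e=[-18,0,54] → ·  [on edge]
    (5,1)@(11, 3): e=[-6,0,42] → ·  [on edge]
    (6,2)@(13, 5): e=[6,0,30] → #  [on edge]
    (7,2)@(15, 5): e=[34,-12,14] → ·
    (6,3)@(13, 7): e=[-10,12,34] → ·
    (7,3)@(15, 7): e=[18,0,18] → #  [on edge]
    (8,3)@(17, 7): e=[46,-12,2] → ·
    (7,4)@(15, 9): e=[2,12,22] → #
    (8,4)@(17, 9): e=[30,0,6] → #  [on edge]
    (9,4)@(19, 9): e=[58,-12,-10] → ·
    (7,5)@(15, 11): e=[-14,24,26] → ·
    (8,5)@(17, 11): e=[14,12,10] → #
    (9,5)@(19, 11): e=[42,0,-6] → ·  [on edge]
    (10,6)@(21, 13): e=[54,0,-18] → ·  [on edge]
  covered (6 px):
    · · · · · · · · · · ·
    · · · · · · · · · · ·
    · · · · · · # · · · ·
    · · · · · · · # · · ·
    · · · · · · · # # · ·
    · · · · · · · · # · ·
    · · · · · · · · · · ·
    · · · · · · · · · # ·
    · · · · · · · · · · ·
    · · · · · · · · · · ·

Answer: [[6,2],[7,3],[7,4],[8,4],[8,5],[9,7]]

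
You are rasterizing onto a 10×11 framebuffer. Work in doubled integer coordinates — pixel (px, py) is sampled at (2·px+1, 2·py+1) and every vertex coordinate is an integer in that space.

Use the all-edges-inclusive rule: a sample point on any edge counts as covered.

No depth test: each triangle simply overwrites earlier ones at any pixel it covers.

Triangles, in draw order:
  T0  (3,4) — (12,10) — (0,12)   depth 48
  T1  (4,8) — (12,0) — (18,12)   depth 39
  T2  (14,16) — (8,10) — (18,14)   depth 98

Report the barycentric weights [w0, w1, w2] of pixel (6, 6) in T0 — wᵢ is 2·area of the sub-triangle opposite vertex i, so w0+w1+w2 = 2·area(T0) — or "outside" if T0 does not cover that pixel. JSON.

T0:
  2·area = 90
  edge (3, 4)→(12, 10): d=(9,6) inclusive
  edge (12, 10)→(0, 12): d=(-12,2) inclusive
  edge (0, 12)→(3, 4): d=(3,-8) inclusive
    (1,2)@(3, 5): e=[9,78,3] → █
    (2,2)@(5, 5): e=[-3,74,19] → ·
    (1,3)@(3, 7): e=[27,54,9] → █
    (2,3)@(5, 7): e=[15,50,25] → █
    (3,3)@(7, 7): e=[3,46,41] → █
    (4,3)@(9, 7): e=[-9,42,57] → ·
    (1,4)@(3, 9): e=[45,30,15] → █
    (4,4)@(9, 9): e=[9,18,63] → █
    (5,4)@(11, 9): e=[-3,14,79] → ·
    (0,5)@(1, 11): e=[75,10,5] → █
    (3,5)@(7, 11): e=[39,-2,53] → ·
    (4,5)@(9, 11): e=[27,-6,69] → ·
  covered (11 px):
    · · · · · · · · · ·
    · · · · · · · · · ·
    · █ · · · · · · · ·
    · █ █ █ · · · · · ·
    · █ █ █ █ · · · · ·
    █ █ █ · · · · · · ·
    · · · · · · · · · ·
    · · · · · · · · · ·
    · · · · · · · · · ·
    · · · · · · · · · ·
    · · · · · · · · · ·
T1:
  2·area = 144
  edge (4, 8)→(12, 0): d=(8,-8) inclusive
  edge (12, 0)→(18, 12): d=(6,12) inclusive
  edge (18, 12)→(4, 8): d=(-14,-4) inclusive
    (5,0)@(11, 1): e=[0,18,126] → █  [on edge]
    (6,0)@(13, 1): e=[16,-6,134] → ·
    (4,1)@(9, 3): e=[0,54,90] → █  [on edge]
    (6,1)@(13, 3): e=[32,6,106] → █
    (7,1)@(15, 3): e=[48,-18,114] → ·
    (3,2)@(7, 5): e=[0,90,54] → █  [on edge]
    (7,2)@(15, 5): e=[64,-6,86] → ·
    (2,3)@(5, 7): e=[0,126,18] → █  [on edge]
    (7,3)@(15, 7): e=[80,6,58] → █
    (8,3)@(17, 7): e=[96,-18,66] → ·
    (1,4)@(3, 9): e=[0,162,-18] → ·  [on edge]
    (2,4)@(5, 9): e=[16,138,-10] → ·
    (0,5)@(1, 11): e=[0,198,-54] → ·  [on edge]
  covered (20 px):
    · · · · · █ · · · ·
    · · · · █ █ █ · · ·
    · · · █ █ █ █ · · ·
    · · █ █ █ █ █ █ · ·
    · · · · █ █ █ █ · ·
    · · · · · · · █ █ ·
    · · · · · · · · · ·
    · · · · · · · · · ·
    · · · · · · · · · ·
    · · · · · · · · · ·
    · · · · · · · · · ·
T2:
  2·area = 36
  edge (14, 16)→(8, 10): d=(-6,-6) inclusive
  edge (8, 10)→(18, 14): d=(10,4) inclusive
  edge (18, 14)→(14, 16): d=(-4,2) inclusive
    (0,1)@(1, 3): e=[0,-42,78] → ·  [on edge]
    (1,2)@(3, 5): e=[0,-30,66] → ·  [on edge]
    (2,3)@(5, 7): e=[0,-18,54] → ·  [on edge]
    (3,4)@(7, 9): e=[0,-6,42] → ·  [on edge]
    (4,5)@(9, 11): e=[0,6,30] → █  [on edge]
    (5,5)@(11, 11): e=[12,-2,26] → ·
    (4,6)@(9, 13): e=[-12,26,22] → ·
    (5,6)@(11, 13): e=[0,18,18] → █  [on edge]
    (6,6)@(13, 13): e=[12,10,14] → █
    (7,6)@(15, 13): e=[24,2,10] → █
    (8,6)@(17, 13): e=[36,-6,6] → ·
    (5,7)@(11, 15): e=[-12,38,10] → ·
    (6,7)@(13, 15): e=[0,30,6] → █  [on edge]
    (7,8)@(15, 17): e=[0,42,-6] → ·  [on edge]
    (8,9)@(17, 19): e=[0,54,-18] → ·  [on edge]
    (9,10)@(19, 21): e=[0,66,-30] → ·  [on edge]
  covered (6 px):
    · · · · · · · · · ·
    · · · · · · · · · ·
    · · · · · · · · · ·
    · · · · · · · · · ·
    · · · · · · · · · ·
    · · · · █ · · · · ·
    · · · · · █ █ █ · ·
    · · · · · · █ █ · ·
    · · · · · · · · · ·
    · · · · · · · · · ·
    · · · · · · · · · ·

Result: "outside"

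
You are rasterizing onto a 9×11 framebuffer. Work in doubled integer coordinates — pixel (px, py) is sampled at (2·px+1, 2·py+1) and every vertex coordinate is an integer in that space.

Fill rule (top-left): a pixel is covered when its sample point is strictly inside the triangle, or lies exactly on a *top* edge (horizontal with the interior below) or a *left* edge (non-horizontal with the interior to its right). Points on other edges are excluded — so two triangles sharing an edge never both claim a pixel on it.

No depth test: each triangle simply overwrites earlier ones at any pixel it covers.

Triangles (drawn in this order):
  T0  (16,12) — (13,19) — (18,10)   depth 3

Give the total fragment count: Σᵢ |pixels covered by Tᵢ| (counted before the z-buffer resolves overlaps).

T0:
  2·area = 8  (B↔C swapped to make it positive)
  edge (16, 12)→(18, 10): d=(2,-2) top-left  bias=+0
  edge (18, 10)→(13, 19): d=(-5,9) right/bottom  bias=-1
  edge (13, 19)→(16, 12): d=(3,-7) top-left  bias=+0
    (8,5)@(17, 11): e=[0,4,4] → #  [on edge]
    (7,6)@(15, 13): e=[0,12,-4] → ·  [on edge]
    (8,6)@(17, 13): e=[4,-6,10] → ·
    (6,7)@(13, 15): e=[0,20,-12] → ·  [on edge]
    (7,7)@(15, 15): e=[4,2,2] → #
    (8,7)@(17, 15): e=[8,-16,16] → ·
    (5,8)@(11, 17): e=[0,28,-20] → ·  [on edge]
    (7,8)@(15, 17): e=[8,-8,8] → ·
    (4,9)@(9, 19): e=[0,36,-28] → ·  [on edge]
    (6,9)@(13, 19): e=[8,0,0] → ·  [on edge]
    (3,10)@(7, 21): e=[0,44,-36] → ·  [on edge]
  covered (2 px):
    · · · · · · · · ·
    · · · · · · · · ·
    · · · · · · · · ·
    · · · · · · · · ·
    · · · · · · · · ·
    · · · · · · · · #
    · · · · · · · · ·
    · · · · · · · # ·
    · · · · · · · · ·
    · · · · · · · · ·
    · · · · · · · · ·

Answer: 2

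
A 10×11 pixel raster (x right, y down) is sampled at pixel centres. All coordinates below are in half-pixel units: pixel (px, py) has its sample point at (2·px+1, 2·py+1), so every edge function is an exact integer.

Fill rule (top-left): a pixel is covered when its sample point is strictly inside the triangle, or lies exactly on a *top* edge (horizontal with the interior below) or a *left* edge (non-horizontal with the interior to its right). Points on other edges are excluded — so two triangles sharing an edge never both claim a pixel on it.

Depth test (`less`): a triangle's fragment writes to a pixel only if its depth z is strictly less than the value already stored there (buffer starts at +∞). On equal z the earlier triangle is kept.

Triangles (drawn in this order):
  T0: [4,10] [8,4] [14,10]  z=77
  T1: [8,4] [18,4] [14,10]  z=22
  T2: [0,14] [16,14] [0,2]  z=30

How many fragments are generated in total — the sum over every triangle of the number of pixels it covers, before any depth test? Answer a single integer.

T0:
  2·area = 60
  edge (4, 10)→(8, 4): d=(4,-6) top-left  bias=+0
  edge (8, 4)→(14, 10): d=(6,6) right/bottom  bias=-1
  edge (14, 10)→(4, 10): d=(-10,0) right/bottom  bias=-1
    (2,0)@(5, 1): e=[-30,0,90] → .  [on edge]
    (3,1)@(7, 3): e=[-10,0,70] → .  [on edge]
    (4,2)@(9, 5): e=[10,0,50] → .  [on edge]
    (3,3)@(7, 7): e=[6,24,30] → X
    (4,3)@(9, 7): e=[18,12,30] → X
    (5,3)@(11, 7): e=[30,0,30] → .  [on edge]
    (2,4)@(5, 9): e=[2,48,10] → X
    (5,4)@(11, 9): e=[38,12,10] → X
    (6,4)@(13, 9): e=[50,0,10] → .  [on edge]
    (2,5)@(5, 11): e=[10,60,-10] → .
    (3,5)@(7, 11): e=[22,48,-10] → .
    (4,5)@(9, 11): e=[34,36,-10] → .
    (7,5)@(15, 11): e=[70,0,-10] → .  [on edge]
    (8,6)@(17, 13): e=[90,0,-30] → .  [on edge]
    (9,7)@(19, 15): e=[110,0,-50] → .  [on edge]
  covered (6 px):
    . . . . . . . . . .
    . . . . . . . . . .
    . . . . . . . . . .
    . . . X X . . . . .
    . . X X X X . . . .
    . . . . . . . . . .
    . . . . . . . . . .
    . . . . . . . . . .
    . . . . . . . . . .
    . . . . . . . . . .
    . . . . . . . . . .
T1:
  2·area = 60
  edge (8, 4)→(18, 4): d=(10,0) top-left  bias=+0
  edge (18, 4)→(14, 10): d=(-4,6) right/bottom  bias=-1
  edge (14, 10)→(8, 4): d=(-6,-6) top-left  bias=+0
    (2,0)@(5, 1): e=[-30,90,0] → .  [on edge]
    (3,1)@(7, 3): e=[-10,70,0] → .  [on edge]
    (4,2)@(9, 5): e=[10,50,0] → X  [on edge]
    (5,2)@(11, 5): e=[10,38,12] → X
    (6,2)@(13, 5): e=[10,26,24] → X
    (7,2)@(15, 5): e=[10,14,36] → X
    (8,2)@(17, 5): e=[10,2,48] → X
    (9,2)@(19, 5): e=[10,-10,60] → .
    (4,3)@(9, 7): e=[30,42,-12] → .
    (5,3)@(11, 7): e=[30,30,0] → X  [on edge]
    (8,3)@(17, 7): e=[30,-6,36] → .
    (5,4)@(11, 9): e=[50,22,-12] → .
    (6,4)@(13, 9): e=[50,10,0] → X  [on edge]
    (7,5)@(15, 11): e=[70,-10,0] → .  [on edge]
    (8,6)@(17, 13): e=[90,-30,0] → .  [on edge]
    (9,7)@(19, 15): e=[110,-50,0] → .  [on edge]
  covered (9 px):
    . . . . . . . . . .
    . . . . . . . . . .
    . . . . X X X X X .
    . . . . . X X X . .
    . . . . . . X . . .
    . . . . . . . . . .
    . . . . . . . . . .
    . . . . . . . . . .
    . . . . . . . . . .
    . . . . . . . . . .
    . . . . . . . . . .
T2:
  2·area = 192  (B↔C swapped to make it positive)
  edge (0, 14)→(0, 2): d=(0,-12) top-left  bias=+0
  edge (0, 2)→(16, 14): d=(16,12) right/bottom  bias=-1
  edge (16, 14)→(0, 14): d=(-16,0) right/bottom  bias=-1
    (0,1)@(1, 3): e=[12,4,176] → X
    (1,1)@(3, 3): e=[36,-20,176] → .
    (0,2)@(1, 5): e=[12,36,144] → X
    (1,2)@(3, 5): e=[36,12,144] → X
    (2,2)@(5, 5): e=[60,-12,144] → .
    (0,3)@(1, 7): e=[12,68,112] → X
    (2,3)@(5, 7): e=[60,20,112] → X
    (3,3)@(7, 7): e=[84,-4,112] → .
    (0,4)@(1, 9): e=[12,100,80] → X
    (3,4)@(7, 9): e=[84,28,80] → X
    (4,4)@(9, 9): e=[108,4,80] → X
    (5,4)@(11, 9): e=[132,-20,80] → .
  covered (24 px):
    . . . . . . . . . .
    X . . . . . . . . .
    X X . . . . . . . .
    X X X . . . . . . .
    X X X X X . . . . .
    X X X X X X . . . .
    X X X X X X X . . .
    . . . . . . . . . .
    . . . . . . . . . .
    . . . . . . . . . .
    . . . . . . . . . .

Final: 39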